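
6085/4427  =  1+1658/4427 = 1.37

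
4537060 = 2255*2012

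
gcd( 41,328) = 41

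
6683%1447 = 895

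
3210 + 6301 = 9511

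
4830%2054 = 722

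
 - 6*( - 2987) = 17922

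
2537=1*2537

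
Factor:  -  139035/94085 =  -  3^1*13^1 * 23^1 * 607^ ( - 1 ) = -  897/607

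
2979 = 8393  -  5414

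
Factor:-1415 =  - 5^1*283^1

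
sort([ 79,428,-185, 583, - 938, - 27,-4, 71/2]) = [-938,-185 , - 27, - 4,71/2,79, 428,583]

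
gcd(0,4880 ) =4880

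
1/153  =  1/153 = 0.01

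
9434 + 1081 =10515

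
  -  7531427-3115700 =-10647127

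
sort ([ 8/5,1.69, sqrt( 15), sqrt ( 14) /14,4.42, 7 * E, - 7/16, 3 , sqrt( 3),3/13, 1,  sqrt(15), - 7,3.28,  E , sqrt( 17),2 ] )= [ - 7, - 7/16, 3/13, sqrt ( 14)/14,1,8/5,1.69, sqrt (3),2,E, 3,3.28,sqrt (15) , sqrt( 15), sqrt(17), 4.42,7* E] 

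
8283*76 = 629508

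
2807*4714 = 13232198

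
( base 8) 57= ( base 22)23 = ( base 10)47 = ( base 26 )1L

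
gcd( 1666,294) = 98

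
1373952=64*21468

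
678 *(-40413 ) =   -  27400014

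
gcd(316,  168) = 4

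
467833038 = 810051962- 342218924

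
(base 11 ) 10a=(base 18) 75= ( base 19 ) 6h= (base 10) 131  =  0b10000011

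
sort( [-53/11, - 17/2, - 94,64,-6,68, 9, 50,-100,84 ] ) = [-100 , - 94,- 17/2 ,  -  6,-53/11,9, 50,64,  68, 84 ] 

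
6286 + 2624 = 8910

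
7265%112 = 97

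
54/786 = 9/131 = 0.07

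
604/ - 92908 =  - 1+23076/23227 = - 0.01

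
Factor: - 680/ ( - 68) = 10 = 2^1*5^1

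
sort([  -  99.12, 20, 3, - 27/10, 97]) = [ - 99.12, - 27/10, 3,20, 97]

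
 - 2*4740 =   -  9480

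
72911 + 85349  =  158260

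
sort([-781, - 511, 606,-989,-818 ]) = [ - 989, - 818,- 781, -511, 606] 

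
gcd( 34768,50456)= 424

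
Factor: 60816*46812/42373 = 2^6*3^2* 7^1 * 47^1*83^1 * 181^1 * 42373^( - 1) =2846918592/42373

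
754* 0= 0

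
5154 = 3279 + 1875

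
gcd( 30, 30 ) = 30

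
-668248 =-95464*7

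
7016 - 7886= - 870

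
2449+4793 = 7242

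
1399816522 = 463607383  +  936209139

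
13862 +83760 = 97622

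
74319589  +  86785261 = 161104850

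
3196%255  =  136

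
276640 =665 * 416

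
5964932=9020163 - 3055231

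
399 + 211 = 610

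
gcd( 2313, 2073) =3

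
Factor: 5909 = 19^1*311^1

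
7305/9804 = 2435/3268 = 0.75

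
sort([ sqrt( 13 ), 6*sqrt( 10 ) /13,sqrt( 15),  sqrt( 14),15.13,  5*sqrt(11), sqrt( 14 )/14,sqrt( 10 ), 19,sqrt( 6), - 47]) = [ - 47,sqrt( 14)/14, 6*sqrt(10 ) /13, sqrt( 6),sqrt( 10 ),sqrt( 13),sqrt(14 ), sqrt( 15 ),15.13, 5* sqrt( 11 ),19]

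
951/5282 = 951/5282 = 0.18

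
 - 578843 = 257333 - 836176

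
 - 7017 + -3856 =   -  10873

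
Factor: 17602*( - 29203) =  - 2^1*13^1*19^1*29^1* 53^1 * 677^1 = -514031206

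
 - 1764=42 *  ( - 42)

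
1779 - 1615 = 164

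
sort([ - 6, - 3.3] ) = [- 6,  -  3.3]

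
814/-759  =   - 74/69= -1.07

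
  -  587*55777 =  - 32741099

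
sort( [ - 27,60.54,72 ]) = [  -  27,60.54,72]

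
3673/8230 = 3673/8230 = 0.45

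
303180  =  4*75795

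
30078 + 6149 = 36227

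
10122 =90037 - 79915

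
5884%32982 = 5884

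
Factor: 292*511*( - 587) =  - 2^2*7^1 * 73^2*587^1 = - 87587444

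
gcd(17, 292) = 1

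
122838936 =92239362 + 30599574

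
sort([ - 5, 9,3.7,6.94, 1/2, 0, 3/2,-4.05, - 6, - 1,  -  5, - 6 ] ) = [- 6,  -  6,- 5, - 5, -4.05,- 1, 0, 1/2 , 3/2,3.7, 6.94,  9 ] 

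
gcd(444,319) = 1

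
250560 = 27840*9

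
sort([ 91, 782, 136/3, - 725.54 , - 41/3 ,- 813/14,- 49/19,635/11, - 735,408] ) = [-735, - 725.54 , - 813/14, - 41/3, -49/19, 136/3 , 635/11,91, 408, 782] 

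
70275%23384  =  123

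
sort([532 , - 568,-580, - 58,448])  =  [ - 580 ,-568, - 58, 448, 532]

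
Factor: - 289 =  - 17^2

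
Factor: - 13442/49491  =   - 22/81=-2^1*3^ ( - 4 )*11^1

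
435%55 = 50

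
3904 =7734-3830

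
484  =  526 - 42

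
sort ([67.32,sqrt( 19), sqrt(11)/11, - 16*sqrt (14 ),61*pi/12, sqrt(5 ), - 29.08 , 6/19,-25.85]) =[ - 16*sqrt (14 ), - 29.08,-25.85,sqrt( 11) /11, 6/19,sqrt ( 5), sqrt( 19) , 61 * pi/12, 67.32 ] 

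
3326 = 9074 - 5748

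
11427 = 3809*3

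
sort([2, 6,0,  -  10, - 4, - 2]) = [ - 10, - 4,- 2,0 , 2 , 6]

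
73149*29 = 2121321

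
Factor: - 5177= - 31^1*167^1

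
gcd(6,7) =1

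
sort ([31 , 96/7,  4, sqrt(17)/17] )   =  [ sqrt( 17 ) /17,4,96/7 , 31 ] 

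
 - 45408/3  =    -  15136 = - 15136.00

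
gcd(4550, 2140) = 10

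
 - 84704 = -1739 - 82965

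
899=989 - 90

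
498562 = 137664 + 360898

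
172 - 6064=-5892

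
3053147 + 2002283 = 5055430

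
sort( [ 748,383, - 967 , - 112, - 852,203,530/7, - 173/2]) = [ - 967, - 852,  -  112, - 173/2,530/7,203,383, 748]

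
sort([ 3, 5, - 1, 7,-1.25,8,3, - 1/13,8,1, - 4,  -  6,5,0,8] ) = [ - 6, - 4, - 1.25,-1, - 1/13,0,1, 3,  3,5,5,7, 8,8, 8] 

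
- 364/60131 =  - 364/60131 = - 0.01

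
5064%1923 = 1218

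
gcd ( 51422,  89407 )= 1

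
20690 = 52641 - 31951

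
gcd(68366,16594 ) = 2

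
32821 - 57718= - 24897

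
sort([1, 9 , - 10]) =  [  -  10, 1 , 9]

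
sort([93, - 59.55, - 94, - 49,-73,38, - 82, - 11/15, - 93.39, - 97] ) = [ - 97, - 94, - 93.39,  -  82, - 73, - 59.55,  -  49, - 11/15,38, 93] 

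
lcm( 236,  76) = 4484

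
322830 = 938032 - 615202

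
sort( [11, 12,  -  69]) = [  -  69 , 11, 12]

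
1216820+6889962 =8106782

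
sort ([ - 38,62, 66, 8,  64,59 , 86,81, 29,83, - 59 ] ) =[ - 59,-38,8,29,59, 62 , 64,66, 81,83,86]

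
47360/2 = 23680 = 23680.00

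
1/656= 1/656= 0.00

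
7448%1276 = 1068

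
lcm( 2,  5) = 10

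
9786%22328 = 9786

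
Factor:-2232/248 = - 9 = - 3^2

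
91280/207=440 + 200/207= 440.97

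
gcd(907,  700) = 1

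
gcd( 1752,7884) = 876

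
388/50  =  194/25  =  7.76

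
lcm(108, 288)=864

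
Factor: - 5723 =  - 59^1 * 97^1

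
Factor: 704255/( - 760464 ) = -2^(-4 )*3^ ( - 2 )*5^1*83^1*1697^1  *5281^( - 1) 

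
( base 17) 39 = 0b111100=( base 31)1t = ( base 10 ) 60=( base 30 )20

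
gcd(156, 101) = 1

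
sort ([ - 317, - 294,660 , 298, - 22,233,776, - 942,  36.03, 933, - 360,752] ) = [-942, - 360, - 317, - 294, - 22,36.03,233 , 298,  660, 752  ,  776,933] 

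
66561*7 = 465927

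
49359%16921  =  15517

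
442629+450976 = 893605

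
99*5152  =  510048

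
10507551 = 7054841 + 3452710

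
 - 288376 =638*( - 452)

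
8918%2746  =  680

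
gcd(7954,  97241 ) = 1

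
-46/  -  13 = 3 + 7/13 = 3.54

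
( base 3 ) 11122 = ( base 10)125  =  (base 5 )1000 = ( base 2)1111101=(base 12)a5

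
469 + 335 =804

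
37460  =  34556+2904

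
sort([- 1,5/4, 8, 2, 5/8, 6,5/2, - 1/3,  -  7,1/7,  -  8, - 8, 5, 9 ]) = [ - 8, -8, - 7, - 1, - 1/3,1/7,  5/8,5/4,2,5/2 , 5 , 6, 8,  9 ] 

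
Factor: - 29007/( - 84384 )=11/32 = 2^( - 5 ) *11^1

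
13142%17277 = 13142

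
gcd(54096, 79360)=16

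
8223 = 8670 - 447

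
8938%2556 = 1270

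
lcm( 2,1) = 2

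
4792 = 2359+2433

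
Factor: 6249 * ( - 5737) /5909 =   -  35850513/5909 = - 3^1*19^(  -  1)*311^( - 1)*2083^1*5737^1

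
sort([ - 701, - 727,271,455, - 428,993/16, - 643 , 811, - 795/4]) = [- 727, - 701, - 643,- 428, - 795/4,993/16,  271, 455,811 ]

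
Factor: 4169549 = 4169549^1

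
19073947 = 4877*3911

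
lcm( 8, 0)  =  0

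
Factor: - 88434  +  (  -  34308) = -122742 = - 2^1*3^3*2273^1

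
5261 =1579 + 3682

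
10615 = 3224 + 7391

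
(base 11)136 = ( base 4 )2200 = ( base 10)160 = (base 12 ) 114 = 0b10100000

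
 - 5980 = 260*( - 23 ) 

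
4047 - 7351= - 3304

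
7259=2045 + 5214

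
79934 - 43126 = 36808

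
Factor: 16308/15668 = 4077/3917 = 3^3*151^1 * 3917^( - 1)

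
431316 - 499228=-67912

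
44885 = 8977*5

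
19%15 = 4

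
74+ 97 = 171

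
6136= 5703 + 433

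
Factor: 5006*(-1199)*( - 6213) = 2^1*3^1*11^1*19^1*109^2*2503^1 = 37291631322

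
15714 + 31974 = 47688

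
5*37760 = 188800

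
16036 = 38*422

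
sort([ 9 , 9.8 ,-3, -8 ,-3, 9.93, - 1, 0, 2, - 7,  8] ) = [ - 8, -7, - 3, - 3, - 1, 0, 2, 8,9,  9.8, 9.93] 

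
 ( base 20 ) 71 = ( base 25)5G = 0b10001101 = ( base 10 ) 141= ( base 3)12020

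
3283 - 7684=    - 4401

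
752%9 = 5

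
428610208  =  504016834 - 75406626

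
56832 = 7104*8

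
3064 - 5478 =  - 2414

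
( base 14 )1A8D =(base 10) 4829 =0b1001011011101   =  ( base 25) 7I4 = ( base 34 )461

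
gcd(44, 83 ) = 1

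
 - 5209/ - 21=248  +  1/21  =  248.05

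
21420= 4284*5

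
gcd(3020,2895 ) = 5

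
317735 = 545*583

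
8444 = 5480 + 2964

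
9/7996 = 9/7996 = 0.00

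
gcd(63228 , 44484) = 132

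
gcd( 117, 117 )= 117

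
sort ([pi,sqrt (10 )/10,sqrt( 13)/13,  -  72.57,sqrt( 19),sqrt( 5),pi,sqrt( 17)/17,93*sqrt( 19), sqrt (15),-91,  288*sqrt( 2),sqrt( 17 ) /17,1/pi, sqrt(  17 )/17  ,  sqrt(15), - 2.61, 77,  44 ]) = [-91, - 72.57,  -  2.61,sqrt( 17) /17 , sqrt( 17 )/17, sqrt ( 17 ) /17 , sqrt( 13 ) /13,sqrt(10)/10,1/pi  ,  sqrt( 5),pi, pi,sqrt( 15), sqrt( 15), sqrt(19 ),44, 77,93 * sqrt( 19),288*sqrt( 2) ] 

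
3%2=1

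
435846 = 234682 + 201164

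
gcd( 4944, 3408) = 48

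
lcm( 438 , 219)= 438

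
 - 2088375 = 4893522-6981897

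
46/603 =46/603 = 0.08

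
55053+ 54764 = 109817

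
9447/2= 9447/2 =4723.50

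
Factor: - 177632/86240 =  - 5^( - 1 )*7^ (-1 )*11^ (-1 ) * 13^1 * 61^1 = -  793/385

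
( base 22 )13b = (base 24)n9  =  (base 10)561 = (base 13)342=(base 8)1061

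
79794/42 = 1899+ 6/7=1899.86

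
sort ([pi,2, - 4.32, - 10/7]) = [ - 4.32, - 10/7, 2,pi ]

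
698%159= 62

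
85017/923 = 85017/923= 92.11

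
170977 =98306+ 72671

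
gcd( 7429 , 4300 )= 1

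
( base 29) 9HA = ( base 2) 1111110001000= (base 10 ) 8072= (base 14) 2D28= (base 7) 32351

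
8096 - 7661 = 435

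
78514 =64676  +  13838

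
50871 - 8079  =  42792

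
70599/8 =8824 + 7/8   =  8824.88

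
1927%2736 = 1927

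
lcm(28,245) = 980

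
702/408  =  1 + 49/68  =  1.72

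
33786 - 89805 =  - 56019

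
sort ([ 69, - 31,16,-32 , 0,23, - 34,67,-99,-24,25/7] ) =[ -99,-34,-32, - 31, -24, 0, 25/7,16,23 , 67,69]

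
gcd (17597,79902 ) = 1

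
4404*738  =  3250152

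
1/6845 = 1/6845 = 0.00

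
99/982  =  99/982= 0.10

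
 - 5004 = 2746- 7750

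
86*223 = 19178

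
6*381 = 2286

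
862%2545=862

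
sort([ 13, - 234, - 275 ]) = [-275 , - 234, 13]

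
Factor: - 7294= - 2^1*7^1*521^1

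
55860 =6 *9310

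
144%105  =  39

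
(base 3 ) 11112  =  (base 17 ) 73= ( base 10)122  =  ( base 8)172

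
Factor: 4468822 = 2^1*  239^1*9349^1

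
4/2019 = 4/2019 = 0.00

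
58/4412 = 29/2206 = 0.01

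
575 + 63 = 638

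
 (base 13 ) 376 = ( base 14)312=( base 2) 1001011100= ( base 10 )604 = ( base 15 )2a4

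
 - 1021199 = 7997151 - 9018350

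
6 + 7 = 13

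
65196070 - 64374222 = 821848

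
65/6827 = 65/6827 = 0.01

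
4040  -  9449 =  - 5409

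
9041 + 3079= 12120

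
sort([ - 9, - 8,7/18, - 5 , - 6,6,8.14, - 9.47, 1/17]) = [-9.47, - 9, - 8 , - 6,-5,1/17, 7/18,6,8.14]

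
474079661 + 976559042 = 1450638703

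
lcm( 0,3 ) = 0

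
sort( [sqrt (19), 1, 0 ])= [ 0,1, sqrt( 19 )]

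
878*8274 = 7264572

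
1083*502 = 543666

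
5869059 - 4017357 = 1851702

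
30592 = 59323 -28731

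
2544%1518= 1026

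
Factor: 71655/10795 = 3^1*127^(-1 ) * 281^1 =843/127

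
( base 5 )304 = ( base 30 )2J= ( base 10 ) 79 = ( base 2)1001111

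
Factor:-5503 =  - 5503^1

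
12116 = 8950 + 3166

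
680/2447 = 680/2447 = 0.28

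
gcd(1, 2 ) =1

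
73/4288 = 73/4288 = 0.02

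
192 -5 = 187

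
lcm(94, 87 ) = 8178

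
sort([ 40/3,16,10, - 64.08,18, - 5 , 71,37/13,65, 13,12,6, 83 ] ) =[ - 64.08, - 5,37/13,6,10 , 12, 13,40/3, 16,18, 65, 71,83]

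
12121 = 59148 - 47027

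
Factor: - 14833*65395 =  - 5^1*7^1*11^1*13^1*29^1*41^1 * 163^1 = - 970004035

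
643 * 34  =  21862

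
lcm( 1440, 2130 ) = 102240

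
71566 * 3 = 214698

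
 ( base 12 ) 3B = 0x2f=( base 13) 38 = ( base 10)47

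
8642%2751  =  389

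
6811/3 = 2270 + 1/3 = 2270.33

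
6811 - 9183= - 2372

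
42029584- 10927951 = 31101633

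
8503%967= 767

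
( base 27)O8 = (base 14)34C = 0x290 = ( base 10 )656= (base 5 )10111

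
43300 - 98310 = -55010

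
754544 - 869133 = -114589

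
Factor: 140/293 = 2^2*5^1*7^1*293^(-1)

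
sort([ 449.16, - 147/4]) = [ - 147/4, 449.16] 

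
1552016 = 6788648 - 5236632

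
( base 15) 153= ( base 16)12F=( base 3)102020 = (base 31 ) 9o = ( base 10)303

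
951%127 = 62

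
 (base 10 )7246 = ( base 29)8hp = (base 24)cdm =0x1C4E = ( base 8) 16116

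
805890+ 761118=1567008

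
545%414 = 131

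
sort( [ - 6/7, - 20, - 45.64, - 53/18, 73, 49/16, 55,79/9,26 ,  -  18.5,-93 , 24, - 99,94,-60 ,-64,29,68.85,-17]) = [ - 99 ,-93, - 64, - 60, - 45.64 , - 20, -18.5, - 17, - 53/18,-6/7, 49/16, 79/9,24 , 26,29,55 , 68.85,73, 94] 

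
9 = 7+2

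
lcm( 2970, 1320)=11880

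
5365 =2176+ 3189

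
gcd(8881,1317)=1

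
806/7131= 806/7131 = 0.11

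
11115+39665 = 50780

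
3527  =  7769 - 4242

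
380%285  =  95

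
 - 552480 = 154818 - 707298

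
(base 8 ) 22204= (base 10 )9348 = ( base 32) 944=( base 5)244343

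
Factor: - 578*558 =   -  322524 = - 2^2*3^2*17^2 *31^1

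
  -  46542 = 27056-73598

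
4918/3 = 4918/3 = 1639.33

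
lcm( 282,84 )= 3948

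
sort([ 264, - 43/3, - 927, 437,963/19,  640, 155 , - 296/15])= [ - 927, - 296/15, - 43/3,  963/19 , 155,264, 437,640] 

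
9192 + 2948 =12140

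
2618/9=290 + 8/9=290.89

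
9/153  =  1/17 = 0.06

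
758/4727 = 758/4727 = 0.16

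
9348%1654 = 1078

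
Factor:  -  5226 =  - 2^1* 3^1*13^1*67^1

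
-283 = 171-454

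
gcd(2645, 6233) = 23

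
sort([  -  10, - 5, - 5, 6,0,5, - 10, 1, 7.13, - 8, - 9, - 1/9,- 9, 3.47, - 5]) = [ - 10, - 10, - 9, - 9, - 8, - 5, - 5,-5, - 1/9, 0, 1, 3.47, 5 , 6, 7.13 ]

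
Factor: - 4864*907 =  - 4411648 =- 2^8*19^1*907^1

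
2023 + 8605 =10628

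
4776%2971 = 1805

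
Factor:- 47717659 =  - 11^1*43^1*79^1*1277^1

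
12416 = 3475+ 8941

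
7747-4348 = 3399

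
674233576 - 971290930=-297057354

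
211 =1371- 1160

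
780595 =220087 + 560508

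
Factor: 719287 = 17^1*29^1 * 1459^1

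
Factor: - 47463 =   -  3^1*13^1*1217^1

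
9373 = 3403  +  5970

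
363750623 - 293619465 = 70131158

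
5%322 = 5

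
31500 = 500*63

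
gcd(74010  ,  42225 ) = 15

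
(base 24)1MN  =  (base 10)1127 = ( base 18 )38b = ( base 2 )10001100111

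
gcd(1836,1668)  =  12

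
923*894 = 825162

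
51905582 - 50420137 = 1485445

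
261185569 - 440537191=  - 179351622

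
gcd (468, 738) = 18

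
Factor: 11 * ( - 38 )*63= - 26334 = - 2^1*3^2*7^1*11^1*19^1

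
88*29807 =2623016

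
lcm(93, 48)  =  1488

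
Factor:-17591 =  - 7^2*359^1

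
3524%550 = 224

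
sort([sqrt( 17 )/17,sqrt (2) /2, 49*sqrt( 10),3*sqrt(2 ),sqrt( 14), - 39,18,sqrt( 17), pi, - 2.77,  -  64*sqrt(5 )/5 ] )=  [ - 39, -64*sqrt( 5 )/5, - 2.77,sqrt(17)/17,sqrt(2 ) /2,pi,sqrt ( 14 ),sqrt (17 ),3*sqrt( 2 ),  18,  49*sqrt(10 ) ]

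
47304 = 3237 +44067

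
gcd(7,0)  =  7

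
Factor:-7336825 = -5^2*293473^1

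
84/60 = 7/5 = 1.40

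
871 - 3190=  - 2319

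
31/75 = 31/75= 0.41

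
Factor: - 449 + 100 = - 349 = -349^1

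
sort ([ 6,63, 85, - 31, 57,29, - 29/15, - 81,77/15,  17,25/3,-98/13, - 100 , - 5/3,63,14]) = [ - 100,-81, - 31, - 98/13, - 29/15, - 5/3,77/15, 6,25/3,  14, 17,29 , 57,63,63,85]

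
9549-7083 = 2466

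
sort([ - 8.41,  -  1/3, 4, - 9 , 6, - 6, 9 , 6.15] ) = [ - 9, - 8.41,  -  6, - 1/3,4,  6, 6.15,9]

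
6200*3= 18600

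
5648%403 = 6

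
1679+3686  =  5365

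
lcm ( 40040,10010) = 40040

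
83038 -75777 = 7261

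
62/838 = 31/419 = 0.07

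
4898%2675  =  2223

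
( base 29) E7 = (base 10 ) 413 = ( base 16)19d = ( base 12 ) 2A5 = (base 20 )10d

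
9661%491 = 332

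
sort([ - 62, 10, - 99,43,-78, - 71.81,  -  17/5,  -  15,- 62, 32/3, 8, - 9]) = [ - 99,-78, - 71.81, - 62,-62, - 15,-9, - 17/5, 8, 10, 32/3,43]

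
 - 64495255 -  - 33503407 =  - 30991848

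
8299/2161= 8299/2161 = 3.84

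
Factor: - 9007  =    -  9007^1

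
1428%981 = 447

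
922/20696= 461/10348 = 0.04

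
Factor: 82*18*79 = 2^2 * 3^2*41^1*79^1 = 116604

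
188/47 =4 = 4.00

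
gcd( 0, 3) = 3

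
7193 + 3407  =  10600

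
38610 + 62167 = 100777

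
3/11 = 3/11=0.27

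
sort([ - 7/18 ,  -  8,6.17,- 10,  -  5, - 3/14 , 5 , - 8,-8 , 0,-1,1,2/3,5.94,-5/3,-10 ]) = [-10, - 10,-8, - 8, - 8 , - 5, -5/3, - 1, - 7/18 , - 3/14,0,  2/3,  1 , 5, 5.94, 6.17]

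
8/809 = 8/809 = 0.01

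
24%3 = 0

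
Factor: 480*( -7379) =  - 2^5*3^1*5^1*47^1*157^1 = - 3541920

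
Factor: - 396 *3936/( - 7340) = 389664/1835 = 2^5*3^3 * 5^ ( - 1 ) * 11^1 * 41^1*367^( - 1 ) 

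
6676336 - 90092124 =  - 83415788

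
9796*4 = 39184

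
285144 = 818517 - 533373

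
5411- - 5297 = 10708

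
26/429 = 2/33= 0.06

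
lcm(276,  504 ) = 11592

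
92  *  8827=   812084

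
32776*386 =12651536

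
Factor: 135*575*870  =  67533750 = 2^1*3^4*5^4*23^1 * 29^1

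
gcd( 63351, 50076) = 9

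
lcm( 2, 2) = 2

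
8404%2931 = 2542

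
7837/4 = 7837/4 = 1959.25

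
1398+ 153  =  1551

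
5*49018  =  245090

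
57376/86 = 28688/43 = 667.16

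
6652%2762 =1128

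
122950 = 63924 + 59026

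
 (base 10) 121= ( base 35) 3g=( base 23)56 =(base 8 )171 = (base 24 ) 51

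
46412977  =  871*53287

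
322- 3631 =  - 3309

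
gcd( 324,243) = 81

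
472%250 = 222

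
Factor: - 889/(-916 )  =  2^(-2)*7^1*127^1*229^ ( - 1) 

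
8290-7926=364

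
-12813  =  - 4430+-8383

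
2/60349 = 2/60349 = 0.00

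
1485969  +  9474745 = 10960714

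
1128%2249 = 1128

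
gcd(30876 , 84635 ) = 1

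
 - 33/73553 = - 33/73553= - 0.00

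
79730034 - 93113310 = -13383276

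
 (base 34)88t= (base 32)9AD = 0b10010101001101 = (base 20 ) 13h9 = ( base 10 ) 9549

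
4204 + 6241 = 10445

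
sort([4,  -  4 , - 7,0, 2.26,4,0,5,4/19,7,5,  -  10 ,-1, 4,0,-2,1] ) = [ - 10 ,-7,-4, - 2,  -  1,  0, 0, 0,4/19,1,2.26,4, 4 , 4,  5, 5 , 7 ]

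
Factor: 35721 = 3^6*7^2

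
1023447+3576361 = 4599808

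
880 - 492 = 388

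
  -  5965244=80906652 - 86871896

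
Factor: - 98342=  - 2^1*49171^1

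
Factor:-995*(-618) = 614910 = 2^1*3^1*5^1*103^1*199^1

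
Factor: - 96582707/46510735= -5^( - 1 )*13^1*43^ ( - 1 )*216329^ ( - 1 )*7429439^1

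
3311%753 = 299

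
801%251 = 48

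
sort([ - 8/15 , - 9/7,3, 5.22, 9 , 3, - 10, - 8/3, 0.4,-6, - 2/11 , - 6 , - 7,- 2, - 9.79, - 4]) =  [ - 10 , -9.79, - 7, - 6, - 6 , - 4, - 8/3, - 2, - 9/7, - 8/15, - 2/11 , 0.4 , 3, 3,  5.22, 9]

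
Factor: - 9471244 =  -2^2*17^1*31^1*4493^1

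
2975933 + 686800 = 3662733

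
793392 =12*66116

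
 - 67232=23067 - 90299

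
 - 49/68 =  - 49/68 = - 0.72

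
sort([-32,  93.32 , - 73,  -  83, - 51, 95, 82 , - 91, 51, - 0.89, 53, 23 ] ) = [ - 91, - 83 , - 73, - 51 ,-32, -0.89 , 23, 51, 53 , 82 , 93.32,  95 ] 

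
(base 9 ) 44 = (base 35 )15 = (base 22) 1I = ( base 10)40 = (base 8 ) 50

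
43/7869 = 1/183 = 0.01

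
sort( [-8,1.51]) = [  -  8,1.51 ] 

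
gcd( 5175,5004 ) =9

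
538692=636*847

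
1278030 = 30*42601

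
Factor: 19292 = 2^2 * 7^1*13^1*53^1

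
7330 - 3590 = 3740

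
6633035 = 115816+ 6517219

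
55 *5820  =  320100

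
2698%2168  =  530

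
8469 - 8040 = 429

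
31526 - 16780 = 14746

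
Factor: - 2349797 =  - 73^1 * 32189^1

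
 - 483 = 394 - 877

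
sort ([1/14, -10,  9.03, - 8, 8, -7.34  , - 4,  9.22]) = [ - 10, - 8,-7.34 , - 4, 1/14, 8,9.03, 9.22 ] 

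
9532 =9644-112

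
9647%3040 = 527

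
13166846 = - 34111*( - 386) 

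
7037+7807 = 14844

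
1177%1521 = 1177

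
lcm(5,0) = 0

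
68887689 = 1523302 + 67364387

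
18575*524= 9733300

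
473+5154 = 5627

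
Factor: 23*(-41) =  - 23^1 * 41^1 = -  943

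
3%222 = 3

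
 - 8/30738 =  - 4/15369 = -0.00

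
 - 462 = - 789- -327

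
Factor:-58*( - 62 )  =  2^2*29^1 * 31^1 = 3596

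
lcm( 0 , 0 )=0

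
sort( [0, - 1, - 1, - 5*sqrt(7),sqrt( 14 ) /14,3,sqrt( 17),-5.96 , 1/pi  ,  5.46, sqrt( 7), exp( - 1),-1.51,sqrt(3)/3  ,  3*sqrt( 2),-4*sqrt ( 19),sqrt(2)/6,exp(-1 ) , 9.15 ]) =[ - 4*sqrt(19 ),-5*sqrt(7), - 5.96, - 1.51,-1, - 1, 0, sqrt( 2) /6, sqrt(14 ) /14,  1/pi,exp(  -  1),exp( - 1 ),sqrt( 3)/3, sqrt(7), 3,  sqrt(17 ),3*sqrt (2),  5.46, 9.15 ]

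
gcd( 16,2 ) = 2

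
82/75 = 1 + 7/75 = 1.09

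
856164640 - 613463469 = 242701171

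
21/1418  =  21/1418 = 0.01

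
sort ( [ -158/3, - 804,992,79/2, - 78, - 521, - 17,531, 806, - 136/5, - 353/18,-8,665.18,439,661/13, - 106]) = [-804, - 521, - 106, - 78, - 158/3, - 136/5 , - 353/18, - 17,-8, 79/2,661/13, 439,531,665.18,806, 992 ]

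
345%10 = 5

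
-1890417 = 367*( - 5151 )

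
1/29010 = 1/29010 = 0.00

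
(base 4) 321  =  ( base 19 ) 30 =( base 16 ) 39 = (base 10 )57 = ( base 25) 27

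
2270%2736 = 2270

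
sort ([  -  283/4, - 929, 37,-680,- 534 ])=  [-929,-680, - 534,-283/4,37 ] 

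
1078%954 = 124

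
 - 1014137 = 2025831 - 3039968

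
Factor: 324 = 2^2 * 3^4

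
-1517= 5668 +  - 7185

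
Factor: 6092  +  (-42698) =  - 36606=- 2^1 * 3^1 * 6101^1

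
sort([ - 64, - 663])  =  [ -663,-64 ]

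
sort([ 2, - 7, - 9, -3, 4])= [  -  9,  -  7,  -  3, 2, 4 ]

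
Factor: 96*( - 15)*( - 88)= 126720  =  2^8*3^2*5^1*11^1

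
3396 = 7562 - 4166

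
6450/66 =97  +  8/11   =  97.73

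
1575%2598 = 1575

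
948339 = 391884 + 556455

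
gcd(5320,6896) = 8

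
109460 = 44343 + 65117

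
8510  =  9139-629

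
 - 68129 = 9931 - 78060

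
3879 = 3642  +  237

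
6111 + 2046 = 8157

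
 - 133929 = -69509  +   - 64420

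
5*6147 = 30735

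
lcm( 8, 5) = 40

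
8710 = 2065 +6645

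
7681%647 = 564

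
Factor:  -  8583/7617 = - 2861/2539=-  2539^( - 1)*2861^1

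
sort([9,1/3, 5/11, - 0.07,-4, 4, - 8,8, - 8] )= [ - 8 ,-8,  -  4,-0.07, 1/3, 5/11, 4, 8,9 ] 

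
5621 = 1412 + 4209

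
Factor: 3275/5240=5/8= 2^( - 3)*5^1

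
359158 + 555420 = 914578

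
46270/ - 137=-338  +  36/137 = - 337.74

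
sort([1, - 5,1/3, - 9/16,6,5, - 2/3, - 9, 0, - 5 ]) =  [ - 9, - 5, - 5, - 2/3, - 9/16,0,1/3, 1,  5,6 ] 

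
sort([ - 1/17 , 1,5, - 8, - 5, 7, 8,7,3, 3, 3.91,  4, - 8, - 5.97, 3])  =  [ - 8, - 8, - 5.97, - 5, - 1/17, 1, 3, 3, 3, 3.91, 4,5,7,7, 8 ]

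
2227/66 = 2227/66 = 33.74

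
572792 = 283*2024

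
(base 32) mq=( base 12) 50a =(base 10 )730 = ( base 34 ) lg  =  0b1011011010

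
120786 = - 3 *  (-40262)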